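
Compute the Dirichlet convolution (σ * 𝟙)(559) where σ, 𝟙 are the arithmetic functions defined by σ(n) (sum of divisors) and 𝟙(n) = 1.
(σ * 𝟙)(559) = 675

Divisors of 559: [1, 13, 43, 559]. For each d | 559:
  d = 1: σ(1) · 𝟙(559/1) = 1 · 1 = 1
  d = 13: σ(13) · 𝟙(559/13) = 14 · 1 = 14
  d = 43: σ(43) · 𝟙(559/43) = 44 · 1 = 44
  d = 559: σ(559) · 𝟙(559/559) = 616 · 1 = 616
Summing: (σ * 𝟙)(559) = 1 + 14 + 44 + 616 = 675.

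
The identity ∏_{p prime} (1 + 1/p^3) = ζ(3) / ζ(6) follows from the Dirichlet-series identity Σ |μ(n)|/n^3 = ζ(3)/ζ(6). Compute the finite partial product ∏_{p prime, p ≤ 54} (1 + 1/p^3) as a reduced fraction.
∏ = 1193284353855226596885466673602596175872/1009953283877483663098780766542609340885

The primes p ≤ 54 are [2, 3, 5, 7, 11, 13, 17, 19, 23, 29, 31, 37, 41, 43, 47, 53]. For each, (1 + 1/p^3) = (p^3 + 1)/p^3. Multiplying these fractions over p ∈ [2, 3, 5, 7, 11, 13, 17, 19, 23, 29, 31, 37, 41, 43, 47, 53] gives 1193284353855226596885466673602596175872/1009953283877483663098780766542609340885. (In the limit P → ∞ this tends to ζ(3)/ζ(6).)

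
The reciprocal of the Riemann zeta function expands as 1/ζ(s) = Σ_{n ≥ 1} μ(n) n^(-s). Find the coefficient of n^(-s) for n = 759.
μ(759) = -1

Factor n = 759 = 3 · 11 · 23. μ(n) = 0 if any exponent ≥ 2 (not squarefree); otherwise μ(n) = (−1)^{ω(n)} where ω(n) is the number of distinct prime factors. Applying: μ(759) = -1.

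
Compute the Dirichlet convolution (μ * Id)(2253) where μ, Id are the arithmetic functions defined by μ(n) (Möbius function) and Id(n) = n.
(μ * Id)(2253) = 1500

Divisors of 2253: [1, 3, 751, 2253]. For each d | 2253:
  d = 1: μ(1) · Id(2253/1) = 1 · 2253 = 2253
  d = 3: μ(3) · Id(2253/3) = -1 · 751 = -751
  d = 751: μ(751) · Id(2253/751) = -1 · 3 = -3
  d = 2253: μ(2253) · Id(2253/2253) = 1 · 1 = 1
Summing: (μ * Id)(2253) = 2253 + -751 + -3 + 1 = 1500.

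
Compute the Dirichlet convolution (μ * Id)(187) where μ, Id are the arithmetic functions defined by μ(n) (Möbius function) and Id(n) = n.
(μ * Id)(187) = 160

Divisors of 187: [1, 11, 17, 187]. For each d | 187:
  d = 1: μ(1) · Id(187/1) = 1 · 187 = 187
  d = 11: μ(11) · Id(187/11) = -1 · 17 = -17
  d = 17: μ(17) · Id(187/17) = -1 · 11 = -11
  d = 187: μ(187) · Id(187/187) = 1 · 1 = 1
Summing: (μ * Id)(187) = 187 + -17 + -11 + 1 = 160.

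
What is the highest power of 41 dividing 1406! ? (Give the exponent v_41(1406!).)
v_41(1406!) = 34

Legendre's formula: v_p(n!) = Σ_{k ≥ 1} ⌊n / p^k⌋. For p = 41, n = 1406, the terms are:
  ⌊1406/41^1⌋ = ⌊1406/41⌋ = 34
(the next term ⌊1406/41^2⌋ = 0, terminating the sum). Summing: v_41(1406!) = 34 = 34.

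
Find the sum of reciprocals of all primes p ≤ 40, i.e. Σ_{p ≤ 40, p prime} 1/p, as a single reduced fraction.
Σ 1/p = 11819186711467/7420738134810

π(40) = 12, so the primes ≤ 40 are [2, 3, 5, 7, 11, 13, 17, 19, 23, 29, 31, 37]. Summing 1/p over these primes: 11819186711467/7420738134810 ≈ 1.5927. Mertens estimate ln ln(40) + 0.2615 ≈ 1.5668.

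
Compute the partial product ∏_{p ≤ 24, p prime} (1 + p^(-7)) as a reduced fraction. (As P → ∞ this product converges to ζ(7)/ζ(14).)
∏ = 1213055423679013780431254747580653474818754487990016/1203084832226034935165248483197620256588271403484375

The primes p ≤ 24 are [2, 3, 5, 7, 11, 13, 17, 19, 23]. For each, (1 + 1/p^7) = (p^7 + 1)/p^7. Multiplying these fractions over p ∈ [2, 3, 5, 7, 11, 13, 17, 19, 23] gives 1213055423679013780431254747580653474818754487990016/1203084832226034935165248483197620256588271403484375. (In the limit P → ∞ this tends to ζ(7)/ζ(14).)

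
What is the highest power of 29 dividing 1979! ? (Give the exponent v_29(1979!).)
v_29(1979!) = 70

Legendre's formula: v_p(n!) = Σ_{k ≥ 1} ⌊n / p^k⌋. For p = 29, n = 1979, the terms are:
  ⌊1979/29^1⌋ = ⌊1979/29⌋ = 68
  ⌊1979/29^2⌋ = ⌊1979/841⌋ = 2
(the next term ⌊1979/29^3⌋ = 0, terminating the sum). Summing: v_29(1979!) = 68 + 2 = 70.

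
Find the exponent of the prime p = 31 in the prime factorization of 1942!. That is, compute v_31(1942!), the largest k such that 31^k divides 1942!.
v_31(1942!) = 64

Legendre's formula: v_p(n!) = Σ_{k ≥ 1} ⌊n / p^k⌋. For p = 31, n = 1942, the terms are:
  ⌊1942/31^1⌋ = ⌊1942/31⌋ = 62
  ⌊1942/31^2⌋ = ⌊1942/961⌋ = 2
(the next term ⌊1942/31^3⌋ = 0, terminating the sum). Summing: v_31(1942!) = 62 + 2 = 64.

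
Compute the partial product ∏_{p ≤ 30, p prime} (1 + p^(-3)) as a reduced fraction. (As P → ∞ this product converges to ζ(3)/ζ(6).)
∏ = 78620132935596220416/66547712017729010255

The primes p ≤ 30 are [2, 3, 5, 7, 11, 13, 17, 19, 23, 29]. For each, (1 + 1/p^3) = (p^3 + 1)/p^3. Multiplying these fractions over p ∈ [2, 3, 5, 7, 11, 13, 17, 19, 23, 29] gives 78620132935596220416/66547712017729010255. (In the limit P → ∞ this tends to ζ(3)/ζ(6).)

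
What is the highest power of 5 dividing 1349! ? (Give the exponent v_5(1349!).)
v_5(1349!) = 334

Legendre's formula: v_p(n!) = Σ_{k ≥ 1} ⌊n / p^k⌋. For p = 5, n = 1349, the terms are:
  ⌊1349/5^1⌋ = ⌊1349/5⌋ = 269
  ⌊1349/5^2⌋ = ⌊1349/25⌋ = 53
  ⌊1349/5^3⌋ = ⌊1349/125⌋ = 10
  ⌊1349/5^4⌋ = ⌊1349/625⌋ = 2
(the next term ⌊1349/5^5⌋ = 0, terminating the sum). Summing: v_5(1349!) = 269 + 53 + 10 + 2 = 334.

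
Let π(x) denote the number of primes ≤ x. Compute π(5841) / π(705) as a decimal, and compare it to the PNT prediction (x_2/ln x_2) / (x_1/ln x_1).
π(5841)/π(705) = 766/126 ≈ 6.0794;  PNT prediction ≈ 6.2651.

π(705) = 126 and π(5841) = 766, so π(5841)/π(705) ≈ 6.0794. The PNT-predicted ratio is (5841/ln(5841)) / (705/ln(705)) ≈ 6.2651. The two agree to within a few percent, as expected.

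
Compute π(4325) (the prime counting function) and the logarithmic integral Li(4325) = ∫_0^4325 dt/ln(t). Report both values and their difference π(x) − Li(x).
π(4325) = 590;  Li(4325) ≈ 604.36;  π(x) − Li(x) ≈ -14.36.

Direct count of primes ≤ 4325 gives π(4325) = 590. Numerical evaluation of the logarithmic integral gives Li(4325) ≈ 604.36. The difference π(x) − Li(x) ≈ -14.36 is typically negative for small/moderate x (Li(x) overestimates), though Littlewood's theorem shows this sign changes infinitely often.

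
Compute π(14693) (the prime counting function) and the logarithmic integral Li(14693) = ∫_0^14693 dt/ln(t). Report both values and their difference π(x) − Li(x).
π(14693) = 1719;  Li(14693) ≈ 1744.66;  π(x) − Li(x) ≈ -25.66.

Direct count of primes ≤ 14693 gives π(14693) = 1719. Numerical evaluation of the logarithmic integral gives Li(14693) ≈ 1744.66. The difference π(x) − Li(x) ≈ -25.66 is typically negative for small/moderate x (Li(x) overestimates), though Littlewood's theorem shows this sign changes infinitely often.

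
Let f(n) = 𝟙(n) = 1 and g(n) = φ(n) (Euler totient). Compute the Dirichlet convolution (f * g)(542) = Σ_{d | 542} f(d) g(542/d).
(𝟙 * φ)(542) = 542

Divisors of 542: [1, 2, 271, 542]. For each d | 542:
  d = 1: 𝟙(1) · φ(542/1) = 1 · 270 = 270
  d = 2: 𝟙(2) · φ(542/2) = 1 · 270 = 270
  d = 271: 𝟙(271) · φ(542/271) = 1 · 1 = 1
  d = 542: 𝟙(542) · φ(542/542) = 1 · 1 = 1
Summing: (𝟙 * φ)(542) = 270 + 270 + 1 + 1 = 542.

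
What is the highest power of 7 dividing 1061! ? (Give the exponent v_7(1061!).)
v_7(1061!) = 175

Legendre's formula: v_p(n!) = Σ_{k ≥ 1} ⌊n / p^k⌋. For p = 7, n = 1061, the terms are:
  ⌊1061/7^1⌋ = ⌊1061/7⌋ = 151
  ⌊1061/7^2⌋ = ⌊1061/49⌋ = 21
  ⌊1061/7^3⌋ = ⌊1061/343⌋ = 3
(the next term ⌊1061/7^4⌋ = 0, terminating the sum). Summing: v_7(1061!) = 151 + 21 + 3 = 175.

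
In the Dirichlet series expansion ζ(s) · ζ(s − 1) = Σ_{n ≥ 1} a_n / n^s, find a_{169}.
σ(169) = 183

In the product (Σ m^0/m^s)(Σ k / k^s) = Σ (Σ_{d | n} d) / n^s, the coefficient of 1/n^s is σ(n) = Σ_{d | n} d. For n = 169, divisors are [1, 13, 169]; summing: σ(169) = 183.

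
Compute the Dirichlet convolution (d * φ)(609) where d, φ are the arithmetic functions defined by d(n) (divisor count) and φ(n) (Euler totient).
(d * φ)(609) = 960

Divisors of 609: [1, 3, 7, 21, 29, 87, 203, 609]. For each d | 609:
  d = 1: d(1) · φ(609/1) = 1 · 336 = 336
  d = 3: d(3) · φ(609/3) = 2 · 168 = 336
  d = 7: d(7) · φ(609/7) = 2 · 56 = 112
  d = 21: d(21) · φ(609/21) = 4 · 28 = 112
  d = 29: d(29) · φ(609/29) = 2 · 12 = 24
  d = 87: d(87) · φ(609/87) = 4 · 6 = 24
  d = 203: d(203) · φ(609/203) = 4 · 2 = 8
  d = 609: d(609) · φ(609/609) = 8 · 1 = 8
Summing: (d * φ)(609) = 336 + 336 + 112 + 112 + 24 + 24 + 8 + 8 = 960.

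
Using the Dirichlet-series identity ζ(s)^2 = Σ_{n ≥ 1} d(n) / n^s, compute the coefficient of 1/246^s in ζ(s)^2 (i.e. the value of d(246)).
d(246) = 8

ζ(s)^2 = (Σ 1/m^s)(Σ 1/k^s). The coefficient of 1/n^s in the product is the number of ordered pairs (m, k) with mk = n, which equals d(n). For n = 246, divisors are [1, 2, 3, 6, 41, 82, 123, 246], so d(246) = 8.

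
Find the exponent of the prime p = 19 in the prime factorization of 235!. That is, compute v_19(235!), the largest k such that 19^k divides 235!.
v_19(235!) = 12

Legendre's formula: v_p(n!) = Σ_{k ≥ 1} ⌊n / p^k⌋. For p = 19, n = 235, the terms are:
  ⌊235/19^1⌋ = ⌊235/19⌋ = 12
(the next term ⌊235/19^2⌋ = 0, terminating the sum). Summing: v_19(235!) = 12 = 12.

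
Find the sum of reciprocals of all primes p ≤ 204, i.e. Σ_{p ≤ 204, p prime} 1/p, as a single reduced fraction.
Σ 1/p = 15202313841027497739047080375538859939135227730139536997746371469607707132833646367/7799922041683461553249199106329813876687996789903550945093032474868511536164700810

π(204) = 46, so the primes ≤ 204 are [2, 3, 5, 7, 11, 13, 17, 19, 23, 29, 31, 37, 41, 43, 47, 53, 59, 61, 67, 71, 73, 79, 83, 89, 97, 101, 103, 107, 109, 113, 127, 131, 137, 139, 149, 151, 157, 163, 167, 173, 179, 181, 191, 193, 197, 199]. Summing 1/p over these primes: 15202313841027497739047080375538859939135227730139536997746371469607707132833646367/7799922041683461553249199106329813876687996789903550945093032474868511536164700810 ≈ 1.9490. Mertens estimate ln ln(204) + 0.2615 ≈ 1.9326.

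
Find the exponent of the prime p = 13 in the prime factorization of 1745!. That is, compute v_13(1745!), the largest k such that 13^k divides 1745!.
v_13(1745!) = 144

Legendre's formula: v_p(n!) = Σ_{k ≥ 1} ⌊n / p^k⌋. For p = 13, n = 1745, the terms are:
  ⌊1745/13^1⌋ = ⌊1745/13⌋ = 134
  ⌊1745/13^2⌋ = ⌊1745/169⌋ = 10
(the next term ⌊1745/13^3⌋ = 0, terminating the sum). Summing: v_13(1745!) = 134 + 10 = 144.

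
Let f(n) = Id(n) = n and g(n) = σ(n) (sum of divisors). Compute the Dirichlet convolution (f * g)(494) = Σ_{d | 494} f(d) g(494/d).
(Id * σ)(494) = 5265

Divisors of 494: [1, 2, 13, 19, 26, 38, 247, 494]. For each d | 494:
  d = 1: Id(1) · σ(494/1) = 1 · 840 = 840
  d = 2: Id(2) · σ(494/2) = 2 · 280 = 560
  d = 13: Id(13) · σ(494/13) = 13 · 60 = 780
  d = 19: Id(19) · σ(494/19) = 19 · 42 = 798
  d = 26: Id(26) · σ(494/26) = 26 · 20 = 520
  d = 38: Id(38) · σ(494/38) = 38 · 14 = 532
  d = 247: Id(247) · σ(494/247) = 247 · 3 = 741
  d = 494: Id(494) · σ(494/494) = 494 · 1 = 494
Summing: (Id * σ)(494) = 840 + 560 + 780 + 798 + 520 + 532 + 741 + 494 = 5265.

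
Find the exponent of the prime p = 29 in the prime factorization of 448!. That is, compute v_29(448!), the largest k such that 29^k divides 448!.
v_29(448!) = 15

Legendre's formula: v_p(n!) = Σ_{k ≥ 1} ⌊n / p^k⌋. For p = 29, n = 448, the terms are:
  ⌊448/29^1⌋ = ⌊448/29⌋ = 15
(the next term ⌊448/29^2⌋ = 0, terminating the sum). Summing: v_29(448!) = 15 = 15.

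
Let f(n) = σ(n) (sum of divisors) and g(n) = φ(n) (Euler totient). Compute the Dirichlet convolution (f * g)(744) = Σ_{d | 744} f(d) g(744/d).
(σ * φ)(744) = 11904

Divisors of 744: [1, 2, 3, 4, 6, 8, 12, 24, 31, 62, 93, 124, 186, 248, 372, 744]. For each d | 744:
  d = 1: σ(1) · φ(744/1) = 1 · 240 = 240
  d = 2: σ(2) · φ(744/2) = 3 · 120 = 360
  d = 3: σ(3) · φ(744/3) = 4 · 120 = 480
  d = 4: σ(4) · φ(744/4) = 7 · 60 = 420
  d = 6: σ(6) · φ(744/6) = 12 · 60 = 720
  d = 8: σ(8) · φ(744/8) = 15 · 60 = 900
  d = 12: σ(12) · φ(744/12) = 28 · 30 = 840
  d = 24: σ(24) · φ(744/24) = 60 · 30 = 1800
  d = 31: σ(31) · φ(744/31) = 32 · 8 = 256
  d = 62: σ(62) · φ(744/62) = 96 · 4 = 384
  d = 93: σ(93) · φ(744/93) = 128 · 4 = 512
  d = 124: σ(124) · φ(744/124) = 224 · 2 = 448
  d = 186: σ(186) · φ(744/186) = 384 · 2 = 768
  d = 248: σ(248) · φ(744/248) = 480 · 2 = 960
  d = 372: σ(372) · φ(744/372) = 896 · 1 = 896
  d = 744: σ(744) · φ(744/744) = 1920 · 1 = 1920
Summing: (σ * φ)(744) = 240 + 360 + 480 + 420 + 720 + 900 + 840 + 1800 + 256 + 384 + 512 + 448 + 768 + 960 + 896 + 1920 = 11904.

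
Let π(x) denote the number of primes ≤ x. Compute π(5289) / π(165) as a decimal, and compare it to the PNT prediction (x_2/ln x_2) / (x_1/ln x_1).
π(5289)/π(165) = 701/38 ≈ 18.4474;  PNT prediction ≈ 19.0903.

π(165) = 38 and π(5289) = 701, so π(5289)/π(165) ≈ 18.4474. The PNT-predicted ratio is (5289/ln(5289)) / (165/ln(165)) ≈ 19.0903. The two agree to within a few percent, as expected.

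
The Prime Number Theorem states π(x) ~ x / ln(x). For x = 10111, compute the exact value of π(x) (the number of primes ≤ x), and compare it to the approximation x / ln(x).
π(10111) = 1242;  x/ln(x) ≈ 1096.47;  relative error ≈ 11.72%.

Directly count primes up to 10111: π(10111) = 1242. The PNT approximation gives 10111/ln(10111) ≈ 10111/9.22138 ≈ 1096.47. Relative error (π(x) − x/ln(x)) / π(x) ≈ 11.72%; the approximation is known to undercount slightly (Li(x) is a better estimate).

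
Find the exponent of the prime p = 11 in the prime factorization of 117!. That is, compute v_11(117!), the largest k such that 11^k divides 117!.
v_11(117!) = 10

Legendre's formula: v_p(n!) = Σ_{k ≥ 1} ⌊n / p^k⌋. For p = 11, n = 117, the terms are:
  ⌊117/11^1⌋ = ⌊117/11⌋ = 10
(the next term ⌊117/11^2⌋ = 0, terminating the sum). Summing: v_11(117!) = 10 = 10.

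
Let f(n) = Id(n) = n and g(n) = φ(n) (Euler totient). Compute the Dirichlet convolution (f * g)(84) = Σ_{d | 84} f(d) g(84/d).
(Id * φ)(84) = 520

Divisors of 84: [1, 2, 3, 4, 6, 7, 12, 14, 21, 28, 42, 84]. For each d | 84:
  d = 1: Id(1) · φ(84/1) = 1 · 24 = 24
  d = 2: Id(2) · φ(84/2) = 2 · 12 = 24
  d = 3: Id(3) · φ(84/3) = 3 · 12 = 36
  d = 4: Id(4) · φ(84/4) = 4 · 12 = 48
  d = 6: Id(6) · φ(84/6) = 6 · 6 = 36
  d = 7: Id(7) · φ(84/7) = 7 · 4 = 28
  d = 12: Id(12) · φ(84/12) = 12 · 6 = 72
  d = 14: Id(14) · φ(84/14) = 14 · 2 = 28
  d = 21: Id(21) · φ(84/21) = 21 · 2 = 42
  d = 28: Id(28) · φ(84/28) = 28 · 2 = 56
  d = 42: Id(42) · φ(84/42) = 42 · 1 = 42
  d = 84: Id(84) · φ(84/84) = 84 · 1 = 84
Summing: (Id * φ)(84) = 24 + 24 + 36 + 48 + 36 + 28 + 72 + 28 + 42 + 56 + 42 + 84 = 520.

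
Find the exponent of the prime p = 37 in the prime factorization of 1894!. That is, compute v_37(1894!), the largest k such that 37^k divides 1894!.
v_37(1894!) = 52

Legendre's formula: v_p(n!) = Σ_{k ≥ 1} ⌊n / p^k⌋. For p = 37, n = 1894, the terms are:
  ⌊1894/37^1⌋ = ⌊1894/37⌋ = 51
  ⌊1894/37^2⌋ = ⌊1894/1369⌋ = 1
(the next term ⌊1894/37^3⌋ = 0, terminating the sum). Summing: v_37(1894!) = 51 + 1 = 52.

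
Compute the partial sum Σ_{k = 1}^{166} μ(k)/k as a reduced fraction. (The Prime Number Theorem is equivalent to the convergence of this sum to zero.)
Σ μ(k)/k = 37147735201867736136071528218126880862180532757536149798011737/2883076109987975829511815017668067153282692007803033159928034405

Values of μ(k) for 1 ≤ k ≤ 166: μ(1) = 1, μ(2) = -1, μ(3) = -1, μ(5) = -1, μ(6) = 1, μ(7) = -1, μ(10) = 1, μ(11) = -1, μ(13) = -1, μ(14) = 1, μ(15) = 1, μ(17) = -1, μ(19) = -1, μ(21) = 1, μ(22) = 1, μ(23) = -1, μ(26) = 1, μ(29) = -1, μ(30) = -1, μ(31) = -1, μ(33) = 1, μ(34) = 1, μ(35) = 1, μ(37) = -1, μ(38) = 1, μ(39) = 1, μ(41) = -1, μ(42) = -1, μ(43) = -1, μ(46) = 1, μ(47) = -1, μ(51) = 1, μ(53) = -1, μ(55) = 1, μ(57) = 1, μ(58) = 1, μ(59) = -1, μ(61) = -1, μ(62) = 1, μ(65) = 1, μ(66) = -1, μ(67) = -1, μ(69) = 1, μ(70) = -1, μ(71) = -1, μ(73) = -1, μ(74) = 1, μ(77) = 1, μ(78) = -1, μ(79) = -1, μ(82) = 1, μ(83) = -1, μ(85) = 1, μ(86) = 1, μ(87) = 1, μ(89) = -1, μ(91) = 1, μ(93) = 1, μ(94) = 1, μ(95) = 1, μ(97) = -1, μ(101) = -1, μ(102) = -1, μ(103) = -1, μ(105) = -1, μ(106) = 1, μ(107) = -1, μ(109) = -1, μ(110) = -1, μ(111) = 1, μ(113) = -1, μ(114) = -1, μ(115) = 1, μ(118) = 1, μ(119) = 1, μ(122) = 1, μ(123) = 1, μ(127) = -1, μ(129) = 1, μ(130) = -1, μ(131) = -1, μ(133) = 1, μ(134) = 1, μ(137) = -1, μ(138) = -1, μ(139) = -1, μ(141) = 1, μ(142) = 1, μ(143) = 1, μ(145) = 1, μ(146) = 1, μ(149) = -1, μ(151) = -1, μ(154) = -1, μ(155) = 1, μ(157) = -1, μ(158) = 1, μ(159) = 1, μ(161) = 1, μ(163) = -1, μ(165) = -1, μ(166) = 1, with μ = 0 on non-squarefree integers. Summing μ(k)/k for k where μ(k) ≠ 0 gives 37147735201867736136071528218126880862180532757536149798011737/2883076109987975829511815017668067153282692007803033159928034405 ≈ 0.0129. (PNT ⟺ this sum → 0 as n → ∞.)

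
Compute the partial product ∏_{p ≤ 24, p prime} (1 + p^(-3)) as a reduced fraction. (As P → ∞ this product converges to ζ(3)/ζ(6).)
∏ = 16117288424681472/13642976755448975

The primes p ≤ 24 are [2, 3, 5, 7, 11, 13, 17, 19, 23]. For each, (1 + 1/p^3) = (p^3 + 1)/p^3. Multiplying these fractions over p ∈ [2, 3, 5, 7, 11, 13, 17, 19, 23] gives 16117288424681472/13642976755448975. (In the limit P → ∞ this tends to ζ(3)/ζ(6).)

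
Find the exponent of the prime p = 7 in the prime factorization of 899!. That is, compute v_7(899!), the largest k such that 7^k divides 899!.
v_7(899!) = 148

Legendre's formula: v_p(n!) = Σ_{k ≥ 1} ⌊n / p^k⌋. For p = 7, n = 899, the terms are:
  ⌊899/7^1⌋ = ⌊899/7⌋ = 128
  ⌊899/7^2⌋ = ⌊899/49⌋ = 18
  ⌊899/7^3⌋ = ⌊899/343⌋ = 2
(the next term ⌊899/7^4⌋ = 0, terminating the sum). Summing: v_7(899!) = 128 + 18 + 2 = 148.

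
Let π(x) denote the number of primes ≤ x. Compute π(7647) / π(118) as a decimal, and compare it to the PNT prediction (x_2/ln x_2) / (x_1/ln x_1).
π(7647)/π(118) = 970/30 ≈ 32.3333;  PNT prediction ≈ 34.5742.

π(118) = 30 and π(7647) = 970, so π(7647)/π(118) ≈ 32.3333. The PNT-predicted ratio is (7647/ln(7647)) / (118/ln(118)) ≈ 34.5742. The two agree to within a few percent, as expected.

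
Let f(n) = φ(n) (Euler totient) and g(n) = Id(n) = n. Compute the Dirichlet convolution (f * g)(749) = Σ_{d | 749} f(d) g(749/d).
(φ * Id)(749) = 2769

Divisors of 749: [1, 7, 107, 749]. For each d | 749:
  d = 1: φ(1) · Id(749/1) = 1 · 749 = 749
  d = 7: φ(7) · Id(749/7) = 6 · 107 = 642
  d = 107: φ(107) · Id(749/107) = 106 · 7 = 742
  d = 749: φ(749) · Id(749/749) = 636 · 1 = 636
Summing: (φ * Id)(749) = 749 + 642 + 742 + 636 = 2769.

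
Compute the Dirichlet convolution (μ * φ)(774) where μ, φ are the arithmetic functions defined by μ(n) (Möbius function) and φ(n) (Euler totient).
(μ * φ)(774) = 0

Divisors of 774: [1, 2, 3, 6, 9, 18, 43, 86, 129, 258, 387, 774]. For each d | 774:
  d = 1: μ(1) · φ(774/1) = 1 · 252 = 252
  d = 2: μ(2) · φ(774/2) = -1 · 252 = -252
  d = 3: μ(3) · φ(774/3) = -1 · 84 = -84
  d = 6: μ(6) · φ(774/6) = 1 · 84 = 84
  d = 9: μ(9) · φ(774/9) = 0 · 42 = 0
  d = 18: μ(18) · φ(774/18) = 0 · 42 = 0
  d = 43: μ(43) · φ(774/43) = -1 · 6 = -6
  d = 86: μ(86) · φ(774/86) = 1 · 6 = 6
  d = 129: μ(129) · φ(774/129) = 1 · 2 = 2
  d = 258: μ(258) · φ(774/258) = -1 · 2 = -2
  d = 387: μ(387) · φ(774/387) = 0 · 1 = 0
  d = 774: μ(774) · φ(774/774) = 0 · 1 = 0
Summing: (μ * φ)(774) = 252 + -252 + -84 + 84 + 0 + 0 + -6 + 6 + 2 + -2 + 0 + 0 = 0.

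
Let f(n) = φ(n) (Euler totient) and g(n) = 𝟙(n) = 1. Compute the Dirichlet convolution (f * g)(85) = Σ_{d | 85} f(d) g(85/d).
(φ * 𝟙)(85) = 85

Divisors of 85: [1, 5, 17, 85]. For each d | 85:
  d = 1: φ(1) · 𝟙(85/1) = 1 · 1 = 1
  d = 5: φ(5) · 𝟙(85/5) = 4 · 1 = 4
  d = 17: φ(17) · 𝟙(85/17) = 16 · 1 = 16
  d = 85: φ(85) · 𝟙(85/85) = 64 · 1 = 64
Summing: (φ * 𝟙)(85) = 1 + 4 + 16 + 64 = 85.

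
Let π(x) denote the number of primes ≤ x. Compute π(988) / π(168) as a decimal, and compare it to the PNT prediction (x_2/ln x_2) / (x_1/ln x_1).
π(988)/π(168) = 166/39 ≈ 4.2564;  PNT prediction ≈ 4.3699.

π(168) = 39 and π(988) = 166, so π(988)/π(168) ≈ 4.2564. The PNT-predicted ratio is (988/ln(988)) / (168/ln(168)) ≈ 4.3699. The two agree to within a few percent, as expected.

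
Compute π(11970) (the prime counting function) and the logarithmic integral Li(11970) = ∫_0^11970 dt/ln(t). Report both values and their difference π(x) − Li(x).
π(11970) = 1435;  Li(11970) ≈ 1457.90;  π(x) − Li(x) ≈ -22.90.

Direct count of primes ≤ 11970 gives π(11970) = 1435. Numerical evaluation of the logarithmic integral gives Li(11970) ≈ 1457.90. The difference π(x) − Li(x) ≈ -22.90 is typically negative for small/moderate x (Li(x) overestimates), though Littlewood's theorem shows this sign changes infinitely often.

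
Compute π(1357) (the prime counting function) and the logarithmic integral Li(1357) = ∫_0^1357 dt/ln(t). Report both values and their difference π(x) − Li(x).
π(1357) = 217;  Li(1357) ≈ 228.13;  π(x) − Li(x) ≈ -11.13.

Direct count of primes ≤ 1357 gives π(1357) = 217. Numerical evaluation of the logarithmic integral gives Li(1357) ≈ 228.13. The difference π(x) − Li(x) ≈ -11.13 is typically negative for small/moderate x (Li(x) overestimates), though Littlewood's theorem shows this sign changes infinitely often.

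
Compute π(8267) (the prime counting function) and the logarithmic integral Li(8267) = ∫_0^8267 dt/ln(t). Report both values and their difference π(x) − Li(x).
π(8267) = 1036;  Li(8267) ≈ 1056.07;  π(x) − Li(x) ≈ -20.07.

Direct count of primes ≤ 8267 gives π(8267) = 1036. Numerical evaluation of the logarithmic integral gives Li(8267) ≈ 1056.07. The difference π(x) − Li(x) ≈ -20.07 is typically negative for small/moderate x (Li(x) overestimates), though Littlewood's theorem shows this sign changes infinitely often.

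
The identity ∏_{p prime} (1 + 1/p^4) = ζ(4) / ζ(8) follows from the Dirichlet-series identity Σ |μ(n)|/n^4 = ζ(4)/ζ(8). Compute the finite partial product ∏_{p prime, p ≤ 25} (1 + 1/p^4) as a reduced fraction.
∏ = 577447917650941187656457324944/535704058713408612067696280625

The primes p ≤ 25 are [2, 3, 5, 7, 11, 13, 17, 19, 23]. For each, (1 + 1/p^4) = (p^4 + 1)/p^4. Multiplying these fractions over p ∈ [2, 3, 5, 7, 11, 13, 17, 19, 23] gives 577447917650941187656457324944/535704058713408612067696280625. (In the limit P → ∞ this tends to ζ(4)/ζ(8).)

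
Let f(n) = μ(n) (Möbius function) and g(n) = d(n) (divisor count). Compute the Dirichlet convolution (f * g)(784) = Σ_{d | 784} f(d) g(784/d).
(μ * d)(784) = 1

Divisors of 784: [1, 2, 4, 7, 8, 14, 16, 28, 49, 56, 98, 112, 196, 392, 784]. For each d | 784:
  d = 1: μ(1) · d(784/1) = 1 · 15 = 15
  d = 2: μ(2) · d(784/2) = -1 · 12 = -12
  d = 4: μ(4) · d(784/4) = 0 · 9 = 0
  d = 7: μ(7) · d(784/7) = -1 · 10 = -10
  d = 8: μ(8) · d(784/8) = 0 · 6 = 0
  d = 14: μ(14) · d(784/14) = 1 · 8 = 8
  d = 16: μ(16) · d(784/16) = 0 · 3 = 0
  d = 28: μ(28) · d(784/28) = 0 · 6 = 0
  d = 49: μ(49) · d(784/49) = 0 · 5 = 0
  d = 56: μ(56) · d(784/56) = 0 · 4 = 0
  d = 98: μ(98) · d(784/98) = 0 · 4 = 0
  d = 112: μ(112) · d(784/112) = 0 · 2 = 0
  d = 196: μ(196) · d(784/196) = 0 · 3 = 0
  d = 392: μ(392) · d(784/392) = 0 · 2 = 0
  d = 784: μ(784) · d(784/784) = 0 · 1 = 0
Summing: (μ * d)(784) = 15 + -12 + 0 + -10 + 0 + 8 + 0 + 0 + 0 + 0 + 0 + 0 + 0 + 0 + 0 = 1.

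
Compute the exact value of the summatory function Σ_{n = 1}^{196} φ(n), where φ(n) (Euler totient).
Σ_{n ≤ 196} φ(n) = 11698

Compute φ(n) for each 1 ≤ n ≤ 196: φ(1) = 1, φ(2) = 1, φ(3) = 2, φ(4) = 2, φ(5) = 4, φ(6) = 2, φ(7) = 6, φ(8) = 4, φ(9) = 6, φ(10) = 4, φ(11) = 10, φ(12) = 4, φ(13) = 12, φ(14) = 6, φ(15) = 8, φ(16) = 8, φ(17) = 16, φ(18) = 6, φ(19) = 18, φ(20) = 8, φ(21) = 12, φ(22) = 10, φ(23) = 22, φ(24) = 8, φ(25) = 20, φ(26) = 12, φ(27) = 18, φ(28) = 12, φ(29) = 28, φ(30) = 8, φ(31) = 30, φ(32) = 16, φ(33) = 20, φ(34) = 16, φ(35) = 24, φ(36) = 12, φ(37) = 36, φ(38) = 18, φ(39) = 24, φ(40) = 16, φ(41) = 40, φ(42) = 12, φ(43) = 42, φ(44) = 20, φ(45) = 24, φ(46) = 22, φ(47) = 46, φ(48) = 16, φ(49) = 42, φ(50) = 20, φ(51) = 32, φ(52) = 24, φ(53) = 52, φ(54) = 18, φ(55) = 40, φ(56) = 24, φ(57) = 36, φ(58) = 28, φ(59) = 58, φ(60) = 16, φ(61) = 60, φ(62) = 30, φ(63) = 36, φ(64) = 32, φ(65) = 48, φ(66) = 20, φ(67) = 66, φ(68) = 32, φ(69) = 44, φ(70) = 24, φ(71) = 70, φ(72) = 24, φ(73) = 72, φ(74) = 36, φ(75) = 40, φ(76) = 36, φ(77) = 60, φ(78) = 24, φ(79) = 78, φ(80) = 32, φ(81) = 54, φ(82) = 40, φ(83) = 82, φ(84) = 24, φ(85) = 64, φ(86) = 42, φ(87) = 56, φ(88) = 40, φ(89) = 88, φ(90) = 24, φ(91) = 72, φ(92) = 44, φ(93) = 60, φ(94) = 46, φ(95) = 72, φ(96) = 32, φ(97) = 96, φ(98) = 42, φ(99) = 60, φ(100) = 40, φ(101) = 100, φ(102) = 32, φ(103) = 102, φ(104) = 48, φ(105) = 48, φ(106) = 52, φ(107) = 106, φ(108) = 36, φ(109) = 108, φ(110) = 40, φ(111) = 72, φ(112) = 48, φ(113) = 112, φ(114) = 36, φ(115) = 88, φ(116) = 56, φ(117) = 72, φ(118) = 58, φ(119) = 96, φ(120) = 32, φ(121) = 110, φ(122) = 60, φ(123) = 80, φ(124) = 60, φ(125) = 100, φ(126) = 36, φ(127) = 126, φ(128) = 64, φ(129) = 84, φ(130) = 48, φ(131) = 130, φ(132) = 40, φ(133) = 108, φ(134) = 66, φ(135) = 72, φ(136) = 64, φ(137) = 136, φ(138) = 44, φ(139) = 138, φ(140) = 48, φ(141) = 92, φ(142) = 70, φ(143) = 120, φ(144) = 48, φ(145) = 112, φ(146) = 72, φ(147) = 84, φ(148) = 72, φ(149) = 148, φ(150) = 40, φ(151) = 150, φ(152) = 72, φ(153) = 96, φ(154) = 60, φ(155) = 120, φ(156) = 48, φ(157) = 156, φ(158) = 78, φ(159) = 104, φ(160) = 64, φ(161) = 132, φ(162) = 54, φ(163) = 162, φ(164) = 80, φ(165) = 80, φ(166) = 82, φ(167) = 166, φ(168) = 48, φ(169) = 156, φ(170) = 64, φ(171) = 108, φ(172) = 84, φ(173) = 172, φ(174) = 56, φ(175) = 120, φ(176) = 80, φ(177) = 116, φ(178) = 88, φ(179) = 178, φ(180) = 48, φ(181) = 180, φ(182) = 72, φ(183) = 120, φ(184) = 88, φ(185) = 144, φ(186) = 60, φ(187) = 160, φ(188) = 92, φ(189) = 108, φ(190) = 72, φ(191) = 190, φ(192) = 64, φ(193) = 192, φ(194) = 96, φ(195) = 96, φ(196) = 84. Summing all 196 values: 11698. (Average order: Σ_{n ≤ x} φ(n) ~ (3/π²) x². For x = 196, (3/π²)·196² ≈ 11677.06.)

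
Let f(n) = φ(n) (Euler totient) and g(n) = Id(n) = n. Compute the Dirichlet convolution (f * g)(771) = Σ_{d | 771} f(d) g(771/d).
(φ * Id)(771) = 2565

Divisors of 771: [1, 3, 257, 771]. For each d | 771:
  d = 1: φ(1) · Id(771/1) = 1 · 771 = 771
  d = 3: φ(3) · Id(771/3) = 2 · 257 = 514
  d = 257: φ(257) · Id(771/257) = 256 · 3 = 768
  d = 771: φ(771) · Id(771/771) = 512 · 1 = 512
Summing: (φ * Id)(771) = 771 + 514 + 768 + 512 = 2565.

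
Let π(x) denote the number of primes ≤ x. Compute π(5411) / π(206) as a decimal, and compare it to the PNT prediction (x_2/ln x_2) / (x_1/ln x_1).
π(5411)/π(206) = 713/46 ≈ 15.5000;  PNT prediction ≈ 16.2802.

π(206) = 46 and π(5411) = 713, so π(5411)/π(206) ≈ 15.5000. The PNT-predicted ratio is (5411/ln(5411)) / (206/ln(206)) ≈ 16.2802. The two agree to within a few percent, as expected.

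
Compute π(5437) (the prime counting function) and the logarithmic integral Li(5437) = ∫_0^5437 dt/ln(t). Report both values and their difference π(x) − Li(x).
π(5437) = 718;  Li(5437) ≈ 735.33;  π(x) − Li(x) ≈ -17.33.

Direct count of primes ≤ 5437 gives π(5437) = 718. Numerical evaluation of the logarithmic integral gives Li(5437) ≈ 735.33. The difference π(x) − Li(x) ≈ -17.33 is typically negative for small/moderate x (Li(x) overestimates), though Littlewood's theorem shows this sign changes infinitely often.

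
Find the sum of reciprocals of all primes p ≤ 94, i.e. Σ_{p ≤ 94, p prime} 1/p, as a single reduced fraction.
Σ 1/p = 42605658161771733665696611824842057/23768741896345550770650537601358310

π(94) = 24, so the primes ≤ 94 are [2, 3, 5, 7, 11, 13, 17, 19, 23, 29, 31, 37, 41, 43, 47, 53, 59, 61, 67, 71, 73, 79, 83, 89]. Summing 1/p over these primes: 42605658161771733665696611824842057/23768741896345550770650537601358310 ≈ 1.7925. Mertens estimate ln ln(94) + 0.2615 ≈ 1.7751.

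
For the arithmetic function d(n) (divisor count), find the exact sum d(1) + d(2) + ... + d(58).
Σ_{n ≤ 58} d(n) = 247

Compute d(n) for each 1 ≤ n ≤ 58: d(1) = 1, d(2) = 2, d(3) = 2, d(4) = 3, d(5) = 2, d(6) = 4, d(7) = 2, d(8) = 4, d(9) = 3, d(10) = 4, d(11) = 2, d(12) = 6, d(13) = 2, d(14) = 4, d(15) = 4, d(16) = 5, d(17) = 2, d(18) = 6, d(19) = 2, d(20) = 6, d(21) = 4, d(22) = 4, d(23) = 2, d(24) = 8, d(25) = 3, d(26) = 4, d(27) = 4, d(28) = 6, d(29) = 2, d(30) = 8, d(31) = 2, d(32) = 6, d(33) = 4, d(34) = 4, d(35) = 4, d(36) = 9, d(37) = 2, d(38) = 4, d(39) = 4, d(40) = 8, d(41) = 2, d(42) = 8, d(43) = 2, d(44) = 6, d(45) = 6, d(46) = 4, d(47) = 2, d(48) = 10, d(49) = 3, d(50) = 6, d(51) = 4, d(52) = 6, d(53) = 2, d(54) = 8, d(55) = 4, d(56) = 8, d(57) = 4, d(58) = 4. Summing all 58 values: 247. (Dirichlet's divisor formula: Σ_{n ≤ x} d(n) = x ln(x) + (2γ − 1) x + O(√x). For x = 58, the asymptotic estimate is ≈ 244.46.)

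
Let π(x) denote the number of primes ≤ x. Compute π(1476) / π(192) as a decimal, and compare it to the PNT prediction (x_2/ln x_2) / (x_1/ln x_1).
π(1476)/π(192) = 233/43 ≈ 5.4186;  PNT prediction ≈ 5.5388.

π(192) = 43 and π(1476) = 233, so π(1476)/π(192) ≈ 5.4186. The PNT-predicted ratio is (1476/ln(1476)) / (192/ln(192)) ≈ 5.5388. The two agree to within a few percent, as expected.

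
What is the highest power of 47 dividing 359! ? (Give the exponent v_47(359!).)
v_47(359!) = 7

Legendre's formula: v_p(n!) = Σ_{k ≥ 1} ⌊n / p^k⌋. For p = 47, n = 359, the terms are:
  ⌊359/47^1⌋ = ⌊359/47⌋ = 7
(the next term ⌊359/47^2⌋ = 0, terminating the sum). Summing: v_47(359!) = 7 = 7.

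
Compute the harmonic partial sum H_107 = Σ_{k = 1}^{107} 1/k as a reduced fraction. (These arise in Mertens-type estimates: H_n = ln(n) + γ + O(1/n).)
H_107 = 81560682312293522125469128981858530591444536467/15521442759214556458772607587176753329489754560

Direct summation: H_107 = 1 + 1/2 + ... + 1/107. The least common denominator is lcm(1, ..., 107) = 77607213796072782293863037935883766647448772800; over this denominator the numerator is 77607213796072782293863037935883766647448772800 + 38803606898036391146931518967941883323724386400 + 25869071265357594097954345978627922215816257600 + 19401803449018195573465759483970941661862193200 + 15521442759214556458772607587176753329489754560 + 12934535632678797048977172989313961107908128800 + 11086744828010397470551862562269109521064110400 + 9700901724509097786732879741985470830931096600 + 8623023755119198032651448659542640738605419200 + 7760721379607278229386303793588376664744877280 + 7055201254188434753987548903262160604313524800 + 6467267816339398524488586494656980553954064400 + 5969785676620983253374079841221828203649905600 + 5543372414005198735275931281134554760532055200 + 5173814253071518819590869195725584443163251520 + 4850450862254548893366439870992735415465548300 + 4565130223298398958462531643287280391026398400 + 4311511877559599016325724329771320369302709600 + 4084590199793304331255949365046514034076251200 + 3880360689803639114693151896794188332372438640 + 3695581609336799156850620854089703173688036800 + 3527600627094217376993774451631080302156762400 + 3374226686785773143211436431994946375976033600 + 3233633908169699262244293247328490276977032200 + 3104288551842911291754521517435350665897950912 + 2984892838310491626687039920610914101824952800 + 2874341251706399344217149553180880246201806400 + 2771686207002599367637965640567277380266027600 + 2676110820554233872202173721927026436118923200 + 2586907126535759409795434597862792221581625760 + 2503458509550734912705259288254315053143508800 + 2425225431127274446683219935496367707732774150 + 2351733751396144917995849634420720201437841600 + 2282565111649199479231265821643640195513199200 + 2217348965602079494110372512453821904212822080 + 2155755938779799508162862164885660184651354800 + 2097492264758723845780082106375236936417534400 + 2042295099896652165627974682523257017038125600 + 1989928558873661084458026613740609401216635200 + 1940180344901819557346575948397094166186219320 + 1892858873074945909606415559411799186523140800 + 1847790804668399578425310427044851586844018400 + 1804818925490064704508442742694971317382529600 + 1763800313547108688496887225815540151078381200 + 1724604751023839606530289731908528147721083840 + 1687113343392886571605718215997473187988016800 + 1651217314810059197741766764593271630796782400 + 1616816954084849631122146623664245138488516100 + 1583820689715771067221694651752729931580587200 + 1552144275921455645877260758717675332948975456 + 1521710074432799652820843881095760130342132800 + 1492446419155245813343519960305457050912476400 + 1464287052756090231959679961054410691461297600 + 1437170625853199672108574776590440123100903200 + 1411040250837686950797509780652432120862704960 + 1385843103501299683818982820283638690133013800 + 1361530066597768110418649788348838011358750400 + 1338055410277116936101086860963513218059461600 + 1315376505018182750743441320947182485549979200 + 1293453563267879704897717298931396110790812880 + 1272249406492996431046935048129242076187684800 + 1251729254775367456352629644127157526571754400 + 1231860536445599718950206951363234391229345600 + 1212612715563637223341609967748183853866387075 + 1193957135324196650674815968244365640729981120 + 1175866875698072458997924817210360100718920800 + 1158316623821981825281537879640056218618638400 + 1141282555824599739615632910821820097756599600 + 1124742228928591047737145477331648791992011200 + 1108674482801039747055186256226910952106411040 + 1093059349240461722448775182195546009118996800 + 1077877969389899754081431082442830092325677400 + 1063112517754421675258397779943613241745873600 + 1048746132379361922890041053187618468208767200 + 1034762850614303763918173839145116888632650304 + 1021147549948326082813987341261628508519062800 + 1007885893455490679141078414751737229187646400 + 994964279436830542229013306870304700608317600 + 982369794886997244226114404251693248701883200 + 970090172450909778673287974198547083093109660 + 958113750568799781405716517726960082067268800 + 946429436537472954803207779705899593261570400 + 935026672241840750528470336576912851174081600 + 923895402334199789212655213522425793422009200 + 913026044659679791692506328657456078205279680 + 902409462745032352254221371347485658691264800 + 892036940184744624067391240642342145372974400 + 881900156773554344248443612907770075539190600 + 871991166248008789818685819504311984802795200 + 862302375511919803265144865954264073860541920 + 852826525231569036196297120174546886235700800 + 843556671696443285802859107998736593994008400 + 834486169850244970901753096084771684381169600 + 825608657405029598870883382296635815398391200 + 816918039958660866251189873009302806815250240 + 808408477042424815561073311832122569244258050 + 800074369031678167977969463256533676777822400 + 791910344857885533610847325876364965790293600 + 783911250465381639331949878140240067145947200 + 776072137960727822938630379358837666474487728 + 768388255406661210830327108276076897499492800 + 760855037216399826410421940547880065171066400 + 753468095107502740717116873163920064538337600 + 746223209577622906671759980152728525456238200 + 739116321867359831370124170817940634737607360 + 732143526378045115979839980527205345730648800 + 725301063514698899942645214354053893901390400 = 407803411561467610627345644909292652957222682335, so H_107 = 407803411561467610627345644909292652957222682335/77607213796072782293863037935883766647448772800; reducing by gcd(407803411561467610627345644909292652957222682335, 77607213796072782293863037935883766647448772800) = 5 gives 81560682312293522125469128981858530591444536467/15521442759214556458772607587176753329489754560 ≈ 5.25471. (The PNT-adjacent estimate ln(107) + γ ≈ 5.25004 matches within O(1/n).)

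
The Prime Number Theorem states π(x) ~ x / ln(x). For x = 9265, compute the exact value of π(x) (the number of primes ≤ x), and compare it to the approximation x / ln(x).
π(9265) = 1147;  x/ln(x) ≈ 1014.34;  relative error ≈ 11.57%.

Directly count primes up to 9265: π(9265) = 1147. The PNT approximation gives 9265/ln(9265) ≈ 9265/9.13400 ≈ 1014.34. Relative error (π(x) − x/ln(x)) / π(x) ≈ 11.57%; the approximation is known to undercount slightly (Li(x) is a better estimate).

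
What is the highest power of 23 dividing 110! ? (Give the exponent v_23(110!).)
v_23(110!) = 4

Legendre's formula: v_p(n!) = Σ_{k ≥ 1} ⌊n / p^k⌋. For p = 23, n = 110, the terms are:
  ⌊110/23^1⌋ = ⌊110/23⌋ = 4
(the next term ⌊110/23^2⌋ = 0, terminating the sum). Summing: v_23(110!) = 4 = 4.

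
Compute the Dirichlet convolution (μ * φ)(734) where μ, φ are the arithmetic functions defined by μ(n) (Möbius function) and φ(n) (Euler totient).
(μ * φ)(734) = 0

Divisors of 734: [1, 2, 367, 734]. For each d | 734:
  d = 1: μ(1) · φ(734/1) = 1 · 366 = 366
  d = 2: μ(2) · φ(734/2) = -1 · 366 = -366
  d = 367: μ(367) · φ(734/367) = -1 · 1 = -1
  d = 734: μ(734) · φ(734/734) = 1 · 1 = 1
Summing: (μ * φ)(734) = 366 + -366 + -1 + 1 = 0.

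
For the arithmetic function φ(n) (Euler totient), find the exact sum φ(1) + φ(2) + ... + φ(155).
Σ_{n ≤ 155} φ(n) = 7356

Compute φ(n) for each 1 ≤ n ≤ 155: φ(1) = 1, φ(2) = 1, φ(3) = 2, φ(4) = 2, φ(5) = 4, φ(6) = 2, φ(7) = 6, φ(8) = 4, φ(9) = 6, φ(10) = 4, φ(11) = 10, φ(12) = 4, φ(13) = 12, φ(14) = 6, φ(15) = 8, φ(16) = 8, φ(17) = 16, φ(18) = 6, φ(19) = 18, φ(20) = 8, φ(21) = 12, φ(22) = 10, φ(23) = 22, φ(24) = 8, φ(25) = 20, φ(26) = 12, φ(27) = 18, φ(28) = 12, φ(29) = 28, φ(30) = 8, φ(31) = 30, φ(32) = 16, φ(33) = 20, φ(34) = 16, φ(35) = 24, φ(36) = 12, φ(37) = 36, φ(38) = 18, φ(39) = 24, φ(40) = 16, φ(41) = 40, φ(42) = 12, φ(43) = 42, φ(44) = 20, φ(45) = 24, φ(46) = 22, φ(47) = 46, φ(48) = 16, φ(49) = 42, φ(50) = 20, φ(51) = 32, φ(52) = 24, φ(53) = 52, φ(54) = 18, φ(55) = 40, φ(56) = 24, φ(57) = 36, φ(58) = 28, φ(59) = 58, φ(60) = 16, φ(61) = 60, φ(62) = 30, φ(63) = 36, φ(64) = 32, φ(65) = 48, φ(66) = 20, φ(67) = 66, φ(68) = 32, φ(69) = 44, φ(70) = 24, φ(71) = 70, φ(72) = 24, φ(73) = 72, φ(74) = 36, φ(75) = 40, φ(76) = 36, φ(77) = 60, φ(78) = 24, φ(79) = 78, φ(80) = 32, φ(81) = 54, φ(82) = 40, φ(83) = 82, φ(84) = 24, φ(85) = 64, φ(86) = 42, φ(87) = 56, φ(88) = 40, φ(89) = 88, φ(90) = 24, φ(91) = 72, φ(92) = 44, φ(93) = 60, φ(94) = 46, φ(95) = 72, φ(96) = 32, φ(97) = 96, φ(98) = 42, φ(99) = 60, φ(100) = 40, φ(101) = 100, φ(102) = 32, φ(103) = 102, φ(104) = 48, φ(105) = 48, φ(106) = 52, φ(107) = 106, φ(108) = 36, φ(109) = 108, φ(110) = 40, φ(111) = 72, φ(112) = 48, φ(113) = 112, φ(114) = 36, φ(115) = 88, φ(116) = 56, φ(117) = 72, φ(118) = 58, φ(119) = 96, φ(120) = 32, φ(121) = 110, φ(122) = 60, φ(123) = 80, φ(124) = 60, φ(125) = 100, φ(126) = 36, φ(127) = 126, φ(128) = 64, φ(129) = 84, φ(130) = 48, φ(131) = 130, φ(132) = 40, φ(133) = 108, φ(134) = 66, φ(135) = 72, φ(136) = 64, φ(137) = 136, φ(138) = 44, φ(139) = 138, φ(140) = 48, φ(141) = 92, φ(142) = 70, φ(143) = 120, φ(144) = 48, φ(145) = 112, φ(146) = 72, φ(147) = 84, φ(148) = 72, φ(149) = 148, φ(150) = 40, φ(151) = 150, φ(152) = 72, φ(153) = 96, φ(154) = 60, φ(155) = 120. Summing all 155 values: 7356. (Average order: Σ_{n ≤ x} φ(n) ~ (3/π²) x². For x = 155, (3/π²)·155² ≈ 7302.72.)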